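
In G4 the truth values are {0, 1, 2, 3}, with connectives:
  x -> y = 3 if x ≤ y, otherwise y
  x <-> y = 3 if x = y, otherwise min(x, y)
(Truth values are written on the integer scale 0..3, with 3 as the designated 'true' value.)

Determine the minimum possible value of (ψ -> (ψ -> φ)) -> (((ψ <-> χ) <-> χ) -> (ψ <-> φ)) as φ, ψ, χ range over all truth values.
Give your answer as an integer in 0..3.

1

Take φ = 2, ψ = 1, χ = 0:
ψ -> φ = 1 -> 2 = 3
ψ -> (ψ -> φ) = 1 -> 3 = 3
ψ <-> χ = 1 <-> 0 = 0
(ψ <-> χ) <-> χ = 0 <-> 0 = 3
ψ <-> φ = 1 <-> 2 = 1
((ψ <-> χ) <-> χ) -> (ψ <-> φ) = 3 -> 1 = 1
(ψ -> (ψ -> φ)) -> (((ψ <-> χ) <-> χ) -> (ψ <-> φ)) = 3 -> 1 = 1
No assignment yields a value below 1, so this is the minimum.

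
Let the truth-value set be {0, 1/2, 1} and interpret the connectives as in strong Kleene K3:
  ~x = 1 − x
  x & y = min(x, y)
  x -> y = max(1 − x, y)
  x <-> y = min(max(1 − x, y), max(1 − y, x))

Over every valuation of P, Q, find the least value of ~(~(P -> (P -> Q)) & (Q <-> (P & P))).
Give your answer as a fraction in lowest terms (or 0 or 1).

1/2

Take P = 1/2, Q = 0:
P -> Q = 1/2 -> 0 = 1/2
P -> (P -> Q) = 1/2 -> 1/2 = 1/2
~(P -> (P -> Q)) = ~1/2 = 1/2
P & P = 1/2 & 1/2 = 1/2
Q <-> (P & P) = 0 <-> 1/2 = 1/2
~(P -> (P -> Q)) & (Q <-> (P & P)) = 1/2 & 1/2 = 1/2
~(~(P -> (P -> Q)) & (Q <-> (P & P))) = ~1/2 = 1/2
No assignment yields a value below 1/2, so this is the minimum.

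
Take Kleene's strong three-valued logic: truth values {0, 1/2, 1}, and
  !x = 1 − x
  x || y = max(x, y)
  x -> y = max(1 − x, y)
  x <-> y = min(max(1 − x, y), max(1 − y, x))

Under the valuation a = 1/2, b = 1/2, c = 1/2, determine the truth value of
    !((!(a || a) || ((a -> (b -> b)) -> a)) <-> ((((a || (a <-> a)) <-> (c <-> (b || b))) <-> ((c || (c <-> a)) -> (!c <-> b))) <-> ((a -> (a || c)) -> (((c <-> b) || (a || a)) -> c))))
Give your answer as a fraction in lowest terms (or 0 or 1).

1/2

a || a = 1/2 || 1/2 = 1/2
!(a || a) = !1/2 = 1/2
b -> b = 1/2 -> 1/2 = 1/2
a -> (b -> b) = 1/2 -> 1/2 = 1/2
(a -> (b -> b)) -> a = 1/2 -> 1/2 = 1/2
!(a || a) || ((a -> (b -> b)) -> a) = 1/2 || 1/2 = 1/2
a <-> a = 1/2 <-> 1/2 = 1/2
a || (a <-> a) = 1/2 || 1/2 = 1/2
b || b = 1/2 || 1/2 = 1/2
c <-> (b || b) = 1/2 <-> 1/2 = 1/2
(a || (a <-> a)) <-> (c <-> (b || b)) = 1/2 <-> 1/2 = 1/2
c <-> a = 1/2 <-> 1/2 = 1/2
c || (c <-> a) = 1/2 || 1/2 = 1/2
!c = !1/2 = 1/2
!c <-> b = 1/2 <-> 1/2 = 1/2
(c || (c <-> a)) -> (!c <-> b) = 1/2 -> 1/2 = 1/2
((a || (a <-> a)) <-> (c <-> (b || b))) <-> ((c || (c <-> a)) -> (!c <-> b)) = 1/2 <-> 1/2 = 1/2
a || c = 1/2 || 1/2 = 1/2
a -> (a || c) = 1/2 -> 1/2 = 1/2
c <-> b = 1/2 <-> 1/2 = 1/2
a || a = 1/2 || 1/2 = 1/2
(c <-> b) || (a || a) = 1/2 || 1/2 = 1/2
((c <-> b) || (a || a)) -> c = 1/2 -> 1/2 = 1/2
(a -> (a || c)) -> (((c <-> b) || (a || a)) -> c) = 1/2 -> 1/2 = 1/2
(((a || (a <-> a)) <-> (c <-> (b || b))) <-> ((c || (c <-> a)) -> (!c <-> b))) <-> ((a -> (a || c)) -> (((c <-> b) || (a || a)) -> c)) = 1/2 <-> 1/2 = 1/2
(!(a || a) || ((a -> (b -> b)) -> a)) <-> ((((a || (a <-> a)) <-> (c <-> (b || b))) <-> ((c || (c <-> a)) -> (!c <-> b))) <-> ((a -> (a || c)) -> (((c <-> b) || (a || a)) -> c))) = 1/2 <-> 1/2 = 1/2
!((!(a || a) || ((a -> (b -> b)) -> a)) <-> ((((a || (a <-> a)) <-> (c <-> (b || b))) <-> ((c || (c <-> a)) -> (!c <-> b))) <-> ((a -> (a || c)) -> (((c <-> b) || (a || a)) -> c)))) = !1/2 = 1/2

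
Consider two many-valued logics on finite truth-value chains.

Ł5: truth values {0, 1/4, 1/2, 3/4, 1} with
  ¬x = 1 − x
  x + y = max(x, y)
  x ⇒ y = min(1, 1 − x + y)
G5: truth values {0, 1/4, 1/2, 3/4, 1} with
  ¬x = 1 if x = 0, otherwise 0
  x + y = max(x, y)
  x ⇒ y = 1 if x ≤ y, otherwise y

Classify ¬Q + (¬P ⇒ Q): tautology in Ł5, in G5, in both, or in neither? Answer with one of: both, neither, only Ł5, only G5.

neither

In Ł5: at P = 0, Q = 1/4 the value is 3/4 — not a tautology.
In G5: at P = 0, Q = 1/4 the value is 1/4 — not a tautology.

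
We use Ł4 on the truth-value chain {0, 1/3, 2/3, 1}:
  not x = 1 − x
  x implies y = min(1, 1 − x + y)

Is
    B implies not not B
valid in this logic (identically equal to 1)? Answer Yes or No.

B = 0 ↦ 1
B = 1/3 ↦ 1
B = 2/3 ↦ 1
B = 1 ↦ 1
Every assignment gives a value ≥ 1.

Yes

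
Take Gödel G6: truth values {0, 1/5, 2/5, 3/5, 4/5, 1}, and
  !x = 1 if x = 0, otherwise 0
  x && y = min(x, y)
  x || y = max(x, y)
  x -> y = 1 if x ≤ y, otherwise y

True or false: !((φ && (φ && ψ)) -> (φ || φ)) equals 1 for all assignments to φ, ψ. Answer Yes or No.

Counterexample: take φ = 0, ψ = 0.
φ && ψ = 0 && 0 = 0
φ && (φ && ψ) = 0 && 0 = 0
φ || φ = 0 || 0 = 0
(φ && (φ && ψ)) -> (φ || φ) = 0 -> 0 = 1
!((φ && (φ && ψ)) -> (φ || φ)) = !1 = 0
This gives 0 ≠ 1.

No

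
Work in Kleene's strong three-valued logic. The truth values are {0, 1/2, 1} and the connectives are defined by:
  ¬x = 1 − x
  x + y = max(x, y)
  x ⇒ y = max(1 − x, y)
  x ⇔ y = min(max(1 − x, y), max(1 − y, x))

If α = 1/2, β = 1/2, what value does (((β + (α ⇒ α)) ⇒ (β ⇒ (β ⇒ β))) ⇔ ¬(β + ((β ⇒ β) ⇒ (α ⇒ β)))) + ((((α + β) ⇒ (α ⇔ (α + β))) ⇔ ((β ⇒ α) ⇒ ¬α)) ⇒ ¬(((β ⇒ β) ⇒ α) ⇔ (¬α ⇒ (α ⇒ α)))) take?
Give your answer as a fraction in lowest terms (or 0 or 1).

α ⇒ α = 1/2 ⇒ 1/2 = 1/2
β + (α ⇒ α) = 1/2 + 1/2 = 1/2
β ⇒ β = 1/2 ⇒ 1/2 = 1/2
β ⇒ (β ⇒ β) = 1/2 ⇒ 1/2 = 1/2
(β + (α ⇒ α)) ⇒ (β ⇒ (β ⇒ β)) = 1/2 ⇒ 1/2 = 1/2
β ⇒ β = 1/2 ⇒ 1/2 = 1/2
α ⇒ β = 1/2 ⇒ 1/2 = 1/2
(β ⇒ β) ⇒ (α ⇒ β) = 1/2 ⇒ 1/2 = 1/2
β + ((β ⇒ β) ⇒ (α ⇒ β)) = 1/2 + 1/2 = 1/2
¬(β + ((β ⇒ β) ⇒ (α ⇒ β))) = ¬1/2 = 1/2
((β + (α ⇒ α)) ⇒ (β ⇒ (β ⇒ β))) ⇔ ¬(β + ((β ⇒ β) ⇒ (α ⇒ β))) = 1/2 ⇔ 1/2 = 1/2
α + β = 1/2 + 1/2 = 1/2
α + β = 1/2 + 1/2 = 1/2
α ⇔ (α + β) = 1/2 ⇔ 1/2 = 1/2
(α + β) ⇒ (α ⇔ (α + β)) = 1/2 ⇒ 1/2 = 1/2
β ⇒ α = 1/2 ⇒ 1/2 = 1/2
¬α = ¬1/2 = 1/2
(β ⇒ α) ⇒ ¬α = 1/2 ⇒ 1/2 = 1/2
((α + β) ⇒ (α ⇔ (α + β))) ⇔ ((β ⇒ α) ⇒ ¬α) = 1/2 ⇔ 1/2 = 1/2
β ⇒ β = 1/2 ⇒ 1/2 = 1/2
(β ⇒ β) ⇒ α = 1/2 ⇒ 1/2 = 1/2
¬α = ¬1/2 = 1/2
α ⇒ α = 1/2 ⇒ 1/2 = 1/2
¬α ⇒ (α ⇒ α) = 1/2 ⇒ 1/2 = 1/2
((β ⇒ β) ⇒ α) ⇔ (¬α ⇒ (α ⇒ α)) = 1/2 ⇔ 1/2 = 1/2
¬(((β ⇒ β) ⇒ α) ⇔ (¬α ⇒ (α ⇒ α))) = ¬1/2 = 1/2
(((α + β) ⇒ (α ⇔ (α + β))) ⇔ ((β ⇒ α) ⇒ ¬α)) ⇒ ¬(((β ⇒ β) ⇒ α) ⇔ (¬α ⇒ (α ⇒ α))) = 1/2 ⇒ 1/2 = 1/2
(((β + (α ⇒ α)) ⇒ (β ⇒ (β ⇒ β))) ⇔ ¬(β + ((β ⇒ β) ⇒ (α ⇒ β)))) + ((((α + β) ⇒ (α ⇔ (α + β))) ⇔ ((β ⇒ α) ⇒ ¬α)) ⇒ ¬(((β ⇒ β) ⇒ α) ⇔ (¬α ⇒ (α ⇒ α)))) = 1/2 + 1/2 = 1/2

1/2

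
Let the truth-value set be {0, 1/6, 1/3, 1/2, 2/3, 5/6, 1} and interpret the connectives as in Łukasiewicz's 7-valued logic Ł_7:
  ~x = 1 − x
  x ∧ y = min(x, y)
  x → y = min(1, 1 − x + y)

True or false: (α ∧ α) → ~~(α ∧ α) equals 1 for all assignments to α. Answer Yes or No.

Yes

α = 0 ↦ 1
α = 1/6 ↦ 1
α = 1/3 ↦ 1
α = 1/2 ↦ 1
α = 2/3 ↦ 1
α = 5/6 ↦ 1
α = 1 ↦ 1
Every assignment gives a value ≥ 1.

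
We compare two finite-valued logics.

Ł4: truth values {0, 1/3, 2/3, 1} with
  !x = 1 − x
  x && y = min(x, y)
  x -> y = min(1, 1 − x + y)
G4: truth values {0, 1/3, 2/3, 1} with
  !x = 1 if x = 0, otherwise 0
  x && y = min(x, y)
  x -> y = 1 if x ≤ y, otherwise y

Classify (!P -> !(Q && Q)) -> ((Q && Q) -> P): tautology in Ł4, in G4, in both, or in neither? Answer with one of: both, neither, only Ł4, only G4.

In Ł4: every assignment gives 1 — tautology.
In G4: at P = 1/3, Q = 2/3 the value is 1/3 — not a tautology.

only Ł4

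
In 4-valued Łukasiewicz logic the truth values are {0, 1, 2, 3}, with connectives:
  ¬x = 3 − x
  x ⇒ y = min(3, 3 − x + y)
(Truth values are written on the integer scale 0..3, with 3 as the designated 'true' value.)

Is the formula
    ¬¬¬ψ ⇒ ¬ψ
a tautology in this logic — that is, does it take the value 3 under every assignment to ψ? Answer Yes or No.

Yes

ψ = 0 ↦ 3
ψ = 1 ↦ 3
ψ = 2 ↦ 3
ψ = 3 ↦ 3
Every assignment gives a value ≥ 3.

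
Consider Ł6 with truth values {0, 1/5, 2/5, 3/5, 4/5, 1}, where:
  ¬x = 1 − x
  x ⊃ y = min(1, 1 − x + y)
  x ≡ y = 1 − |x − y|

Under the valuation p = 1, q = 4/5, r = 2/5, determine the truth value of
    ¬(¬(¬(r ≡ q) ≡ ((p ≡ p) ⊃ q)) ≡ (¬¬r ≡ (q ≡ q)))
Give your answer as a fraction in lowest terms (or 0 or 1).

0

r ≡ q = 2/5 ≡ 4/5 = 3/5
¬(r ≡ q) = ¬3/5 = 2/5
p ≡ p = 1 ≡ 1 = 1
(p ≡ p) ⊃ q = 1 ⊃ 4/5 = 4/5
¬(r ≡ q) ≡ ((p ≡ p) ⊃ q) = 2/5 ≡ 4/5 = 3/5
¬(¬(r ≡ q) ≡ ((p ≡ p) ⊃ q)) = ¬3/5 = 2/5
¬r = ¬2/5 = 3/5
¬¬r = ¬3/5 = 2/5
q ≡ q = 4/5 ≡ 4/5 = 1
¬¬r ≡ (q ≡ q) = 2/5 ≡ 1 = 2/5
¬(¬(r ≡ q) ≡ ((p ≡ p) ⊃ q)) ≡ (¬¬r ≡ (q ≡ q)) = 2/5 ≡ 2/5 = 1
¬(¬(¬(r ≡ q) ≡ ((p ≡ p) ⊃ q)) ≡ (¬¬r ≡ (q ≡ q))) = ¬1 = 0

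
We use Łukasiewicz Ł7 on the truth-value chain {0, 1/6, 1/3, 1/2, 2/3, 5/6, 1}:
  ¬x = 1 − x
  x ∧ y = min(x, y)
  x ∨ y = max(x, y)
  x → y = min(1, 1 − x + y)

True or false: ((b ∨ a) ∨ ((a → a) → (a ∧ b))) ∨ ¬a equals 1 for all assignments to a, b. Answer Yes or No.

Counterexample: take a = 1/6, b = 0.
b ∨ a = 0 ∨ 1/6 = 1/6
a → a = 1/6 → 1/6 = 1
a ∧ b = 1/6 ∧ 0 = 0
(a → a) → (a ∧ b) = 1 → 0 = 0
(b ∨ a) ∨ ((a → a) → (a ∧ b)) = 1/6 ∨ 0 = 1/6
¬a = ¬1/6 = 5/6
((b ∨ a) ∨ ((a → a) → (a ∧ b))) ∨ ¬a = 1/6 ∨ 5/6 = 5/6
This gives 5/6 ≠ 1.

No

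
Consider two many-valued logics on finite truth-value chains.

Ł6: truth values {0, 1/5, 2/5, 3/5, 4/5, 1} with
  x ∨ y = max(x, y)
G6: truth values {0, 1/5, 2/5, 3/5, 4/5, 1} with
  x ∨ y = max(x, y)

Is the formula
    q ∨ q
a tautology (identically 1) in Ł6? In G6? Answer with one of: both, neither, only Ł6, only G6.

neither

In Ł6: at q = 0 the value is 0 — not a tautology.
In G6: at q = 0 the value is 0 — not a tautology.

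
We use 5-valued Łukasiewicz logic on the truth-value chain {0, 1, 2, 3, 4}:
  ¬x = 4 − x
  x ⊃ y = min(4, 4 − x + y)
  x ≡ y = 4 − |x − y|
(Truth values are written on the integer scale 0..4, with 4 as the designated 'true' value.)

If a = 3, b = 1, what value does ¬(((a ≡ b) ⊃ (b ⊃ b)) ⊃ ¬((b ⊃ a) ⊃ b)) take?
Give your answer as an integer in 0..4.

a ≡ b = 3 ≡ 1 = 2
b ⊃ b = 1 ⊃ 1 = 4
(a ≡ b) ⊃ (b ⊃ b) = 2 ⊃ 4 = 4
b ⊃ a = 1 ⊃ 3 = 4
(b ⊃ a) ⊃ b = 4 ⊃ 1 = 1
¬((b ⊃ a) ⊃ b) = ¬1 = 3
((a ≡ b) ⊃ (b ⊃ b)) ⊃ ¬((b ⊃ a) ⊃ b) = 4 ⊃ 3 = 3
¬(((a ≡ b) ⊃ (b ⊃ b)) ⊃ ¬((b ⊃ a) ⊃ b)) = ¬3 = 1

1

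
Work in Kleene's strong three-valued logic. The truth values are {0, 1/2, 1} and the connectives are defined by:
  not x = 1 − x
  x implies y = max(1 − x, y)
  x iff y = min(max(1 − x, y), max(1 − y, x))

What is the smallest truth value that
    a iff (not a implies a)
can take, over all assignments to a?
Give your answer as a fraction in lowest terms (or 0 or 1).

1/2

Take a = 1/2:
not a = not 1/2 = 1/2
not a implies a = 1/2 implies 1/2 = 1/2
a iff (not a implies a) = 1/2 iff 1/2 = 1/2
No assignment yields a value below 1/2, so this is the minimum.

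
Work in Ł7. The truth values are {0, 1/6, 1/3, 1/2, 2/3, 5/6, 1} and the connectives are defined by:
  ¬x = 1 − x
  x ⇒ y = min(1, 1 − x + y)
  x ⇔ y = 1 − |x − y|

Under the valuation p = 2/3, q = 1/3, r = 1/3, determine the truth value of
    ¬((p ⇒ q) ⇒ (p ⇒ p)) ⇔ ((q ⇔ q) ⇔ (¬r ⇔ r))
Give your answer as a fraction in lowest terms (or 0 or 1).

1/3

p ⇒ q = 2/3 ⇒ 1/3 = 2/3
p ⇒ p = 2/3 ⇒ 2/3 = 1
(p ⇒ q) ⇒ (p ⇒ p) = 2/3 ⇒ 1 = 1
¬((p ⇒ q) ⇒ (p ⇒ p)) = ¬1 = 0
q ⇔ q = 1/3 ⇔ 1/3 = 1
¬r = ¬1/3 = 2/3
¬r ⇔ r = 2/3 ⇔ 1/3 = 2/3
(q ⇔ q) ⇔ (¬r ⇔ r) = 1 ⇔ 2/3 = 2/3
¬((p ⇒ q) ⇒ (p ⇒ p)) ⇔ ((q ⇔ q) ⇔ (¬r ⇔ r)) = 0 ⇔ 2/3 = 1/3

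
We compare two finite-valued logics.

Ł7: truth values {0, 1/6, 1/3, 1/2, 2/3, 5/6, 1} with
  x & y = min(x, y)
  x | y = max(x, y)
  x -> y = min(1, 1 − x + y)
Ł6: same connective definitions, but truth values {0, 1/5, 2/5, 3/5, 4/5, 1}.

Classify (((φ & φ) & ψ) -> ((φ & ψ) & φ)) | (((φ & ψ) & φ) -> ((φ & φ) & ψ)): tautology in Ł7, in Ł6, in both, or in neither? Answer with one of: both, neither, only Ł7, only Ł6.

both

In Ł7: every assignment gives 1 — tautology.
In Ł6: every assignment gives 1 — tautology.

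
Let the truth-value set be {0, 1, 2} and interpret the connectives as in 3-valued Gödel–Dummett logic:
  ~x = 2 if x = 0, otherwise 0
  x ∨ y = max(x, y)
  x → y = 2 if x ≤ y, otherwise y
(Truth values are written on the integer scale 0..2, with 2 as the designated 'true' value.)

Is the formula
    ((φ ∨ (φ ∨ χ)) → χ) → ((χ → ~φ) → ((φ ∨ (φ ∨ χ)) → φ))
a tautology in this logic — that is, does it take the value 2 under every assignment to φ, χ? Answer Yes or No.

Counterexample: take φ = 0, χ = 1.
φ ∨ χ = 0 ∨ 1 = 1
φ ∨ (φ ∨ χ) = 0 ∨ 1 = 1
(φ ∨ (φ ∨ χ)) → χ = 1 → 1 = 2
~φ = ~0 = 2
χ → ~φ = 1 → 2 = 2
φ ∨ χ = 0 ∨ 1 = 1
φ ∨ (φ ∨ χ) = 0 ∨ 1 = 1
(φ ∨ (φ ∨ χ)) → φ = 1 → 0 = 0
(χ → ~φ) → ((φ ∨ (φ ∨ χ)) → φ) = 2 → 0 = 0
((φ ∨ (φ ∨ χ)) → χ) → ((χ → ~φ) → ((φ ∨ (φ ∨ χ)) → φ)) = 2 → 0 = 0
This gives 0 ≠ 2.

No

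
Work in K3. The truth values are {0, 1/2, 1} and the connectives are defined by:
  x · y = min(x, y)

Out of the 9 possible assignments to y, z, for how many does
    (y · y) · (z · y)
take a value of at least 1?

1

y = 0, z = 0 ↦ 0  <
y = 0, z = 1/2 ↦ 0  <
y = 0, z = 1 ↦ 0  <
y = 1/2, z = 0 ↦ 0  <
y = 1/2, z = 1/2 ↦ 1/2  <
y = 1/2, z = 1 ↦ 1/2  <
y = 1, z = 0 ↦ 0  <
y = 1, z = 1/2 ↦ 1/2  <
y = 1, z = 1 ↦ 1  ≥
So 1 of the 9 assignments meets the threshold.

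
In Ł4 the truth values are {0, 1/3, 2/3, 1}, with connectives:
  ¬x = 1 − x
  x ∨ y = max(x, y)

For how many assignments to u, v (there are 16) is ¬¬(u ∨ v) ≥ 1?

7

u = 0, v = 0 ↦ 0  <
u = 0, v = 1/3 ↦ 1/3  <
u = 0, v = 2/3 ↦ 2/3  <
u = 0, v = 1 ↦ 1  ≥
u = 1/3, v = 0 ↦ 1/3  <
u = 1/3, v = 1/3 ↦ 1/3  <
u = 1/3, v = 2/3 ↦ 2/3  <
u = 1/3, v = 1 ↦ 1  ≥
u = 2/3, v = 0 ↦ 2/3  <
u = 2/3, v = 1/3 ↦ 2/3  <
u = 2/3, v = 2/3 ↦ 2/3  <
u = 2/3, v = 1 ↦ 1  ≥
u = 1, v = 0 ↦ 1  ≥
u = 1, v = 1/3 ↦ 1  ≥
u = 1, v = 2/3 ↦ 1  ≥
u = 1, v = 1 ↦ 1  ≥
So 7 of the 16 assignments meet the threshold.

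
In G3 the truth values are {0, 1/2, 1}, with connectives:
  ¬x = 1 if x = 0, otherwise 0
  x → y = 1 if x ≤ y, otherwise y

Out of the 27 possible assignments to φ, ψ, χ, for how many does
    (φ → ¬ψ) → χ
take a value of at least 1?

17

value 1: 17 assignments (counts)
value 1/2: 5 assignments
value 0: 5 assignments
So 17 of the 27 assignments meet the threshold.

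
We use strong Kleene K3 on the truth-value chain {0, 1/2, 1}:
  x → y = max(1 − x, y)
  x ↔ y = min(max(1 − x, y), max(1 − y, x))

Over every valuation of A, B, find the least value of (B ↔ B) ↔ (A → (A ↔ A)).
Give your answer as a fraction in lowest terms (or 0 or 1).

Take A = 0, B = 1/2:
B ↔ B = 1/2 ↔ 1/2 = 1/2
A ↔ A = 0 ↔ 0 = 1
A → (A ↔ A) = 0 → 1 = 1
(B ↔ B) ↔ (A → (A ↔ A)) = 1/2 ↔ 1 = 1/2
No assignment yields a value below 1/2, so this is the minimum.

1/2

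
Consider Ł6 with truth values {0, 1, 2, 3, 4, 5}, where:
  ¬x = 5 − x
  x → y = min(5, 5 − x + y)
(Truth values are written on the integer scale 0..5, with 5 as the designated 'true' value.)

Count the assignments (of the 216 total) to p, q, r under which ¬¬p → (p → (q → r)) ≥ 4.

value 5: 194 assignments (counts)
value 4: 9 assignments (counts)
value 3: 6 assignments
value 2: 4 assignments
value 1: 2 assignments
value 0: 1 assignment
So 203 of the 216 assignments meet the threshold.

203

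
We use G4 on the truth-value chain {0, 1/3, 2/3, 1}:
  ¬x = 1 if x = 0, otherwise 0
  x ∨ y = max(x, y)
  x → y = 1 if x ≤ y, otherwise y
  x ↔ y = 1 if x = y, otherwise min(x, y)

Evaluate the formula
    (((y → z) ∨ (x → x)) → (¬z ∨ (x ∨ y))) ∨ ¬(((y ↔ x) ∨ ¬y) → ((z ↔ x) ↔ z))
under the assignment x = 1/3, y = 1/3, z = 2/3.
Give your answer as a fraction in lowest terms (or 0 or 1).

y → z = 1/3 → 2/3 = 1
x → x = 1/3 → 1/3 = 1
(y → z) ∨ (x → x) = 1 ∨ 1 = 1
¬z = ¬2/3 = 0
x ∨ y = 1/3 ∨ 1/3 = 1/3
¬z ∨ (x ∨ y) = 0 ∨ 1/3 = 1/3
((y → z) ∨ (x → x)) → (¬z ∨ (x ∨ y)) = 1 → 1/3 = 1/3
y ↔ x = 1/3 ↔ 1/3 = 1
¬y = ¬1/3 = 0
(y ↔ x) ∨ ¬y = 1 ∨ 0 = 1
z ↔ x = 2/3 ↔ 1/3 = 1/3
(z ↔ x) ↔ z = 1/3 ↔ 2/3 = 1/3
((y ↔ x) ∨ ¬y) → ((z ↔ x) ↔ z) = 1 → 1/3 = 1/3
¬(((y ↔ x) ∨ ¬y) → ((z ↔ x) ↔ z)) = ¬1/3 = 0
(((y → z) ∨ (x → x)) → (¬z ∨ (x ∨ y))) ∨ ¬(((y ↔ x) ∨ ¬y) → ((z ↔ x) ↔ z)) = 1/3 ∨ 0 = 1/3

1/3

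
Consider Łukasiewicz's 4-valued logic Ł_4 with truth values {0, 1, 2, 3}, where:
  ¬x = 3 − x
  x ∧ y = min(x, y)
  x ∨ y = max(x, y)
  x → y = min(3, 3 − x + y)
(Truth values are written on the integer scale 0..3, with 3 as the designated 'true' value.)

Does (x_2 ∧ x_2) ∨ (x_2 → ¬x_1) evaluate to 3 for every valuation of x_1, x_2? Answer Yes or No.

No

Counterexample: take x_1 = 2, x_2 = 2.
x_2 ∧ x_2 = 2 ∧ 2 = 2
¬x_1 = ¬2 = 1
x_2 → ¬x_1 = 2 → 1 = 2
(x_2 ∧ x_2) ∨ (x_2 → ¬x_1) = 2 ∨ 2 = 2
This gives 2 ≠ 3.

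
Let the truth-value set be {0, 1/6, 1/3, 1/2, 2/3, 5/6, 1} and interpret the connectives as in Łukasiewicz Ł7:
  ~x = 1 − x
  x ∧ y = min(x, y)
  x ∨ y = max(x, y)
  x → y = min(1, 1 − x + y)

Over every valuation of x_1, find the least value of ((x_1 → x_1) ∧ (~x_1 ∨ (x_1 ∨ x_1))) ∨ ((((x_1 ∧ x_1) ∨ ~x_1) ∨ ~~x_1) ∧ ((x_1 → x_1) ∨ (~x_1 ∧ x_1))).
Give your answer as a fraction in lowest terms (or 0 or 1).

1/2

Take x_1 = 1/2:
x_1 → x_1 = 1/2 → 1/2 = 1
~x_1 = ~1/2 = 1/2
x_1 ∨ x_1 = 1/2 ∨ 1/2 = 1/2
~x_1 ∨ (x_1 ∨ x_1) = 1/2 ∨ 1/2 = 1/2
(x_1 → x_1) ∧ (~x_1 ∨ (x_1 ∨ x_1)) = 1 ∧ 1/2 = 1/2
x_1 ∧ x_1 = 1/2 ∧ 1/2 = 1/2
~x_1 = ~1/2 = 1/2
(x_1 ∧ x_1) ∨ ~x_1 = 1/2 ∨ 1/2 = 1/2
~x_1 = ~1/2 = 1/2
~~x_1 = ~1/2 = 1/2
((x_1 ∧ x_1) ∨ ~x_1) ∨ ~~x_1 = 1/2 ∨ 1/2 = 1/2
x_1 → x_1 = 1/2 → 1/2 = 1
~x_1 = ~1/2 = 1/2
~x_1 ∧ x_1 = 1/2 ∧ 1/2 = 1/2
(x_1 → x_1) ∨ (~x_1 ∧ x_1) = 1 ∨ 1/2 = 1
(((x_1 ∧ x_1) ∨ ~x_1) ∨ ~~x_1) ∧ ((x_1 → x_1) ∨ (~x_1 ∧ x_1)) = 1/2 ∧ 1 = 1/2
((x_1 → x_1) ∧ (~x_1 ∨ (x_1 ∨ x_1))) ∨ ((((x_1 ∧ x_1) ∨ ~x_1) ∨ ~~x_1) ∧ ((x_1 → x_1) ∨ (~x_1 ∧ x_1))) = 1/2 ∨ 1/2 = 1/2
No assignment yields a value below 1/2, so this is the minimum.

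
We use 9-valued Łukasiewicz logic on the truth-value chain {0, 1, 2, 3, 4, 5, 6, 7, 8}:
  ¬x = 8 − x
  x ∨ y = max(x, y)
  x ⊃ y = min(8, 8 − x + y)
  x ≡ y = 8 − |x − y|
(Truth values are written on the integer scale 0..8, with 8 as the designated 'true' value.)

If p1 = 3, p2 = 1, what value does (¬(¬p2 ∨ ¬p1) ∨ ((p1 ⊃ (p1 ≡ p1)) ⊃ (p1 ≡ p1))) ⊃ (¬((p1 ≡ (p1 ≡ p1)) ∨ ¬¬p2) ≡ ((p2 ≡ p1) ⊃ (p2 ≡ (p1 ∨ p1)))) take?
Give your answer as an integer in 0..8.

¬p2 = ¬1 = 7
¬p1 = ¬3 = 5
¬p2 ∨ ¬p1 = 7 ∨ 5 = 7
¬(¬p2 ∨ ¬p1) = ¬7 = 1
p1 ≡ p1 = 3 ≡ 3 = 8
p1 ⊃ (p1 ≡ p1) = 3 ⊃ 8 = 8
p1 ≡ p1 = 3 ≡ 3 = 8
(p1 ⊃ (p1 ≡ p1)) ⊃ (p1 ≡ p1) = 8 ⊃ 8 = 8
¬(¬p2 ∨ ¬p1) ∨ ((p1 ⊃ (p1 ≡ p1)) ⊃ (p1 ≡ p1)) = 1 ∨ 8 = 8
p1 ≡ p1 = 3 ≡ 3 = 8
p1 ≡ (p1 ≡ p1) = 3 ≡ 8 = 3
¬p2 = ¬1 = 7
¬¬p2 = ¬7 = 1
(p1 ≡ (p1 ≡ p1)) ∨ ¬¬p2 = 3 ∨ 1 = 3
¬((p1 ≡ (p1 ≡ p1)) ∨ ¬¬p2) = ¬3 = 5
p2 ≡ p1 = 1 ≡ 3 = 6
p1 ∨ p1 = 3 ∨ 3 = 3
p2 ≡ (p1 ∨ p1) = 1 ≡ 3 = 6
(p2 ≡ p1) ⊃ (p2 ≡ (p1 ∨ p1)) = 6 ⊃ 6 = 8
¬((p1 ≡ (p1 ≡ p1)) ∨ ¬¬p2) ≡ ((p2 ≡ p1) ⊃ (p2 ≡ (p1 ∨ p1))) = 5 ≡ 8 = 5
(¬(¬p2 ∨ ¬p1) ∨ ((p1 ⊃ (p1 ≡ p1)) ⊃ (p1 ≡ p1))) ⊃ (¬((p1 ≡ (p1 ≡ p1)) ∨ ¬¬p2) ≡ ((p2 ≡ p1) ⊃ (p2 ≡ (p1 ∨ p1)))) = 8 ⊃ 5 = 5

5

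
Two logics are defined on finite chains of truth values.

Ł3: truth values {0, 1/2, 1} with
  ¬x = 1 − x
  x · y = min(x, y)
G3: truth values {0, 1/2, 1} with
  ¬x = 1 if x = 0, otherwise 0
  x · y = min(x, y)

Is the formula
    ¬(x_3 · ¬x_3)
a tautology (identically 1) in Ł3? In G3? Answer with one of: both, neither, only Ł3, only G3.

In Ł3: at x_3 = 1/2 the value is 1/2 — not a tautology.
In G3: every assignment gives 1 — tautology.

only G3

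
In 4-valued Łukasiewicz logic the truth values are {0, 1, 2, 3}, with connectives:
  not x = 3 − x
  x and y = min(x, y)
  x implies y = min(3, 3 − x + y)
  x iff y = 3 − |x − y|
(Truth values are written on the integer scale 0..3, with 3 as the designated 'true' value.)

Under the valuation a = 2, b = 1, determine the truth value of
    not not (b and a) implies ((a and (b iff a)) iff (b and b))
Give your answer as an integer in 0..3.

b and a = 1 and 2 = 1
not (b and a) = not 1 = 2
not not (b and a) = not 2 = 1
b iff a = 1 iff 2 = 2
a and (b iff a) = 2 and 2 = 2
b and b = 1 and 1 = 1
(a and (b iff a)) iff (b and b) = 2 iff 1 = 2
not not (b and a) implies ((a and (b iff a)) iff (b and b)) = 1 implies 2 = 3

3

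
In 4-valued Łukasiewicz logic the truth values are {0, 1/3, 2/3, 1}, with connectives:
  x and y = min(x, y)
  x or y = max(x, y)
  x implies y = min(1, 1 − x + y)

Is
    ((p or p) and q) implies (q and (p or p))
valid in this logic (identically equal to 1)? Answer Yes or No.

p = 0, q = 0 ↦ 1
p = 0, q = 1/3 ↦ 1
p = 0, q = 2/3 ↦ 1
p = 0, q = 1 ↦ 1
p = 1/3, q = 0 ↦ 1
p = 1/3, q = 1/3 ↦ 1
p = 1/3, q = 2/3 ↦ 1
p = 1/3, q = 1 ↦ 1
p = 2/3, q = 0 ↦ 1
p = 2/3, q = 1/3 ↦ 1
p = 2/3, q = 2/3 ↦ 1
p = 2/3, q = 1 ↦ 1
p = 1, q = 0 ↦ 1
p = 1, q = 1/3 ↦ 1
p = 1, q = 2/3 ↦ 1
p = 1, q = 1 ↦ 1
Every assignment gives a value ≥ 1.

Yes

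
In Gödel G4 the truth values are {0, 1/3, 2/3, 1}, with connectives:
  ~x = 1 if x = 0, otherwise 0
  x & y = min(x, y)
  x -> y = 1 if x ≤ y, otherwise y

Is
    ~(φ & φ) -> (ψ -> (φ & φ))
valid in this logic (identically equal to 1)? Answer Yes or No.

Counterexample: take φ = 0, ψ = 1/3.
φ & φ = 0 & 0 = 0
~(φ & φ) = ~0 = 1
ψ -> (φ & φ) = 1/3 -> 0 = 0
~(φ & φ) -> (ψ -> (φ & φ)) = 1 -> 0 = 0
This gives 0 ≠ 1.

No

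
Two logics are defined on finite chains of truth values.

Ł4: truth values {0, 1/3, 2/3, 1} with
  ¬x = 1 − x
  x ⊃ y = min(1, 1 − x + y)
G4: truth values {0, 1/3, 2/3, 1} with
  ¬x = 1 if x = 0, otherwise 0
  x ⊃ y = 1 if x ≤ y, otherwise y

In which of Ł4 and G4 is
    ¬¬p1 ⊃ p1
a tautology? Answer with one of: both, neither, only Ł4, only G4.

In Ł4: every assignment gives 1 — tautology.
In G4: at p1 = 1/3 the value is 1/3 — not a tautology.

only Ł4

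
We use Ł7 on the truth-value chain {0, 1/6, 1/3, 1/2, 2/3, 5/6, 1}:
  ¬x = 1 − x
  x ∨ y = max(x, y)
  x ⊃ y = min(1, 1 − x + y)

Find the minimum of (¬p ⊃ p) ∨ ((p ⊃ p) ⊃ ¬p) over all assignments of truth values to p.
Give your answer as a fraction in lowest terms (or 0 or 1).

Take p = 1/3:
¬p = ¬1/3 = 2/3
¬p ⊃ p = 2/3 ⊃ 1/3 = 2/3
p ⊃ p = 1/3 ⊃ 1/3 = 1
¬p = ¬1/3 = 2/3
(p ⊃ p) ⊃ ¬p = 1 ⊃ 2/3 = 2/3
(¬p ⊃ p) ∨ ((p ⊃ p) ⊃ ¬p) = 2/3 ∨ 2/3 = 2/3
No assignment yields a value below 2/3, so this is the minimum.

2/3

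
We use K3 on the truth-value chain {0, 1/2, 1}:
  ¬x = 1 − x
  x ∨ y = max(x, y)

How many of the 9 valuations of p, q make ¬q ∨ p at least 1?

p = 0, q = 0 ↦ 1  ≥
p = 0, q = 1/2 ↦ 1/2  <
p = 0, q = 1 ↦ 0  <
p = 1/2, q = 0 ↦ 1  ≥
p = 1/2, q = 1/2 ↦ 1/2  <
p = 1/2, q = 1 ↦ 1/2  <
p = 1, q = 0 ↦ 1  ≥
p = 1, q = 1/2 ↦ 1  ≥
p = 1, q = 1 ↦ 1  ≥
So 5 of the 9 assignments meet the threshold.

5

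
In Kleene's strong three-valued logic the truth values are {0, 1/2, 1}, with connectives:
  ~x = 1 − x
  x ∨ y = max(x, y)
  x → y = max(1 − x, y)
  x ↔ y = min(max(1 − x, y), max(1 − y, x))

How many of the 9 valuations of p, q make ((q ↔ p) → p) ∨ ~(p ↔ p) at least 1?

p = 0, q = 0 ↦ 0  <
p = 0, q = 1/2 ↦ 1/2  <
p = 0, q = 1 ↦ 1  ≥
p = 1/2, q = 0 ↦ 1/2  <
p = 1/2, q = 1/2 ↦ 1/2  <
p = 1/2, q = 1 ↦ 1/2  <
p = 1, q = 0 ↦ 1  ≥
p = 1, q = 1/2 ↦ 1  ≥
p = 1, q = 1 ↦ 1  ≥
So 4 of the 9 assignments meet the threshold.

4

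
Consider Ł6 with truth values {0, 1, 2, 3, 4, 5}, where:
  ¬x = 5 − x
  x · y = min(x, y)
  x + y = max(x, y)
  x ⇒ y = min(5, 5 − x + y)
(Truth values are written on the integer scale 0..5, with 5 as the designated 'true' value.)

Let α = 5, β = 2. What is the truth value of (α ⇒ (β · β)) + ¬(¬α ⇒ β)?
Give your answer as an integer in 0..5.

2

β · β = 2 · 2 = 2
α ⇒ (β · β) = 5 ⇒ 2 = 2
¬α = ¬5 = 0
¬α ⇒ β = 0 ⇒ 2 = 5
¬(¬α ⇒ β) = ¬5 = 0
(α ⇒ (β · β)) + ¬(¬α ⇒ β) = 2 + 0 = 2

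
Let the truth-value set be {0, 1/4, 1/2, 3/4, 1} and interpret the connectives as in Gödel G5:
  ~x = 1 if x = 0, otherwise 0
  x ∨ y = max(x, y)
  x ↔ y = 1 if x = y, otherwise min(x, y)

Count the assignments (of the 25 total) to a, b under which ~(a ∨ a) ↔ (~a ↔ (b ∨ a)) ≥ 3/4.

22

value 1: 21 assignments (counts)
value 3/4: 1 assignment (counts)
value 1/2: 1 assignment
value 1/4: 1 assignment
value 0: 1 assignment
So 22 of the 25 assignments meet the threshold.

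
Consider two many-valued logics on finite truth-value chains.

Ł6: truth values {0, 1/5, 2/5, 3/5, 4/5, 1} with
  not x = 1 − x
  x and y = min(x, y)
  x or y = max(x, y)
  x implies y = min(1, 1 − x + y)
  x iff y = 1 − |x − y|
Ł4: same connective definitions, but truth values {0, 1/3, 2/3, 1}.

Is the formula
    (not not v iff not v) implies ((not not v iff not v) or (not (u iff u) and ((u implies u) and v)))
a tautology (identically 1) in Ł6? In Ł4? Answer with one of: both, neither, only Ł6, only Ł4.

In Ł6: every assignment gives 1 — tautology.
In Ł4: every assignment gives 1 — tautology.

both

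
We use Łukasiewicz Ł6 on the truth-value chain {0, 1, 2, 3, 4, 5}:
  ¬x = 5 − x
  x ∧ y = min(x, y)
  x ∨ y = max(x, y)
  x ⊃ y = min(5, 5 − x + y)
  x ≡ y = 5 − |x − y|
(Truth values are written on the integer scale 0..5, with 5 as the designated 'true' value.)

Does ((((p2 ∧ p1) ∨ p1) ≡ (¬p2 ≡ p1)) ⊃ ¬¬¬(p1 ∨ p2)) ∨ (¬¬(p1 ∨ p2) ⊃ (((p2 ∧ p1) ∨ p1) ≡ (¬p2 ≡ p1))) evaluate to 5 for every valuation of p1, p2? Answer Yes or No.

No

Counterexample: take p1 = 1, p2 = 5.
p2 ∧ p1 = 5 ∧ 1 = 1
(p2 ∧ p1) ∨ p1 = 1 ∨ 1 = 1
¬p2 = ¬5 = 0
¬p2 ≡ p1 = 0 ≡ 1 = 4
((p2 ∧ p1) ∨ p1) ≡ (¬p2 ≡ p1) = 1 ≡ 4 = 2
p1 ∨ p2 = 1 ∨ 5 = 5
¬(p1 ∨ p2) = ¬5 = 0
¬¬(p1 ∨ p2) = ¬0 = 5
¬¬¬(p1 ∨ p2) = ¬5 = 0
(((p2 ∧ p1) ∨ p1) ≡ (¬p2 ≡ p1)) ⊃ ¬¬¬(p1 ∨ p2) = 2 ⊃ 0 = 3
p1 ∨ p2 = 1 ∨ 5 = 5
¬(p1 ∨ p2) = ¬5 = 0
¬¬(p1 ∨ p2) = ¬0 = 5
p2 ∧ p1 = 5 ∧ 1 = 1
(p2 ∧ p1) ∨ p1 = 1 ∨ 1 = 1
¬p2 = ¬5 = 0
¬p2 ≡ p1 = 0 ≡ 1 = 4
((p2 ∧ p1) ∨ p1) ≡ (¬p2 ≡ p1) = 1 ≡ 4 = 2
¬¬(p1 ∨ p2) ⊃ (((p2 ∧ p1) ∨ p1) ≡ (¬p2 ≡ p1)) = 5 ⊃ 2 = 2
((((p2 ∧ p1) ∨ p1) ≡ (¬p2 ≡ p1)) ⊃ ¬¬¬(p1 ∨ p2)) ∨ (¬¬(p1 ∨ p2) ⊃ (((p2 ∧ p1) ∨ p1) ≡ (¬p2 ≡ p1))) = 3 ∨ 2 = 3
This gives 3 ≠ 5.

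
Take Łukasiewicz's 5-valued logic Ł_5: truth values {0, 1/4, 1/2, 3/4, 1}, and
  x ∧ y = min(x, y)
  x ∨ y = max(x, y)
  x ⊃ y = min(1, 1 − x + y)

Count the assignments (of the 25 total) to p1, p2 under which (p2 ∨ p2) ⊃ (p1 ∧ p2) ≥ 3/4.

value 1: 15 assignments (counts)
value 3/4: 4 assignments (counts)
value 1/2: 3 assignments
value 1/4: 2 assignments
value 0: 1 assignment
So 19 of the 25 assignments meet the threshold.

19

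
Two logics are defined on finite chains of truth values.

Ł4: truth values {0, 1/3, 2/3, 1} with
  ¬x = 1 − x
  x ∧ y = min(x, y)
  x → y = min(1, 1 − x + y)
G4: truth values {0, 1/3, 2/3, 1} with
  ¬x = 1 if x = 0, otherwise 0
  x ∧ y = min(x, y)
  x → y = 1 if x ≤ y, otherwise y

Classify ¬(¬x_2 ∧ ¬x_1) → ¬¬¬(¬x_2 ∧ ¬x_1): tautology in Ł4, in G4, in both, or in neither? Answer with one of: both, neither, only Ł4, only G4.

In Ł4: every assignment gives 1 — tautology.
In G4: every assignment gives 1 — tautology.

both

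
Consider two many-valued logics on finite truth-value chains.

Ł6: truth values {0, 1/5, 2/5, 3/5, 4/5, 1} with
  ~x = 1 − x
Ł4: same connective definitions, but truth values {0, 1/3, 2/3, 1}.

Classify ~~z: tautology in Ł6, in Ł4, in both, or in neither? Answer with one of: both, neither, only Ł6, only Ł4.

In Ł6: at z = 0 the value is 0 — not a tautology.
In Ł4: at z = 0 the value is 0 — not a tautology.

neither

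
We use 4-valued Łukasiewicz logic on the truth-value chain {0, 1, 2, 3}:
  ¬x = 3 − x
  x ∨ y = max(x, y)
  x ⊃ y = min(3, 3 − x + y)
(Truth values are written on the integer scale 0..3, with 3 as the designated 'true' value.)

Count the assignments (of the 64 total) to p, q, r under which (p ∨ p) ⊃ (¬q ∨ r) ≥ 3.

50

value 3: 50 assignments (counts)
value 2: 9 assignments
value 1: 4 assignments
value 0: 1 assignment
So 50 of the 64 assignments meet the threshold.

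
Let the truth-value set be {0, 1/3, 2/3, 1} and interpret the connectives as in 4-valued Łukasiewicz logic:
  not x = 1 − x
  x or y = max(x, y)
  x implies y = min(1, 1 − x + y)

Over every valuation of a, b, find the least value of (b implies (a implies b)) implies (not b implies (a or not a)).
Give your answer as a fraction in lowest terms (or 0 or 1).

Take a = 1/3, b = 0:
a implies b = 1/3 implies 0 = 2/3
b implies (a implies b) = 0 implies 2/3 = 1
not b = not 0 = 1
not a = not 1/3 = 2/3
a or not a = 1/3 or 2/3 = 2/3
not b implies (a or not a) = 1 implies 2/3 = 2/3
(b implies (a implies b)) implies (not b implies (a or not a)) = 1 implies 2/3 = 2/3
No assignment yields a value below 2/3, so this is the minimum.

2/3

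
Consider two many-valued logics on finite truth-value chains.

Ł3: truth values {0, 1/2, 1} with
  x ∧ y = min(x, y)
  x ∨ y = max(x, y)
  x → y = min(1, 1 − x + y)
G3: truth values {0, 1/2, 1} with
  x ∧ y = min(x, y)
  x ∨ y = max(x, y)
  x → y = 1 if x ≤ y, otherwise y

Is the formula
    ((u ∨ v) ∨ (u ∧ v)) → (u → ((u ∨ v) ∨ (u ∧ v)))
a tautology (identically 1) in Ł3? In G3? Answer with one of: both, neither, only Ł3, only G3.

both

In Ł3: every assignment gives 1 — tautology.
In G3: every assignment gives 1 — tautology.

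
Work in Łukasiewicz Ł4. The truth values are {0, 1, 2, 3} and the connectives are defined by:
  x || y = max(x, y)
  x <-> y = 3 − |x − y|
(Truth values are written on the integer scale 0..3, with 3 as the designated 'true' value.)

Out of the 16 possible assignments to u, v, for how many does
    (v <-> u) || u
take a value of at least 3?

7

u = 0, v = 0 ↦ 3  ≥
u = 0, v = 1 ↦ 2  <
u = 0, v = 2 ↦ 1  <
u = 0, v = 3 ↦ 0  <
u = 1, v = 0 ↦ 2  <
u = 1, v = 1 ↦ 3  ≥
u = 1, v = 2 ↦ 2  <
u = 1, v = 3 ↦ 1  <
u = 2, v = 0 ↦ 2  <
u = 2, v = 1 ↦ 2  <
u = 2, v = 2 ↦ 3  ≥
u = 2, v = 3 ↦ 2  <
u = 3, v = 0 ↦ 3  ≥
u = 3, v = 1 ↦ 3  ≥
u = 3, v = 2 ↦ 3  ≥
u = 3, v = 3 ↦ 3  ≥
So 7 of the 16 assignments meet the threshold.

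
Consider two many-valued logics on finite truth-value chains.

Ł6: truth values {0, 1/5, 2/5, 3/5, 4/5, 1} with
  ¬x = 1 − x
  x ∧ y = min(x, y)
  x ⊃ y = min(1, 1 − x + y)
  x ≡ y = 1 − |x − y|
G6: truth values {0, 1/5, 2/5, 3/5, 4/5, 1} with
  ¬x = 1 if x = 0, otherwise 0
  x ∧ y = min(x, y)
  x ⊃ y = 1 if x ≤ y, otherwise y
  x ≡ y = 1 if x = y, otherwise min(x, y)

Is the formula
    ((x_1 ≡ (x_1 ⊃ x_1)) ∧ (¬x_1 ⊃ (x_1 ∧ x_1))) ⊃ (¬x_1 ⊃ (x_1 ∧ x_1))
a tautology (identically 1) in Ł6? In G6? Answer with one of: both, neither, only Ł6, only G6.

In Ł6: every assignment gives 1 — tautology.
In G6: every assignment gives 1 — tautology.

both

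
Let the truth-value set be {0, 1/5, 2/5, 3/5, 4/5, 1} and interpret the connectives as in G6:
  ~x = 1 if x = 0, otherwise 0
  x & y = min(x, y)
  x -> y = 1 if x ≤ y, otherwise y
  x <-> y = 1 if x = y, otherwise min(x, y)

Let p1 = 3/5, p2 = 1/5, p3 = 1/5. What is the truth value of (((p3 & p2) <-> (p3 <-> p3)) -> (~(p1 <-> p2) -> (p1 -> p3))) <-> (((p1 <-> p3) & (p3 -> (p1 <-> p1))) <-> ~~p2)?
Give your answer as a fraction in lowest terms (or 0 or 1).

1/5

p3 & p2 = 1/5 & 1/5 = 1/5
p3 <-> p3 = 1/5 <-> 1/5 = 1
(p3 & p2) <-> (p3 <-> p3) = 1/5 <-> 1 = 1/5
p1 <-> p2 = 3/5 <-> 1/5 = 1/5
~(p1 <-> p2) = ~1/5 = 0
p1 -> p3 = 3/5 -> 1/5 = 1/5
~(p1 <-> p2) -> (p1 -> p3) = 0 -> 1/5 = 1
((p3 & p2) <-> (p3 <-> p3)) -> (~(p1 <-> p2) -> (p1 -> p3)) = 1/5 -> 1 = 1
p1 <-> p3 = 3/5 <-> 1/5 = 1/5
p1 <-> p1 = 3/5 <-> 3/5 = 1
p3 -> (p1 <-> p1) = 1/5 -> 1 = 1
(p1 <-> p3) & (p3 -> (p1 <-> p1)) = 1/5 & 1 = 1/5
~p2 = ~1/5 = 0
~~p2 = ~0 = 1
((p1 <-> p3) & (p3 -> (p1 <-> p1))) <-> ~~p2 = 1/5 <-> 1 = 1/5
(((p3 & p2) <-> (p3 <-> p3)) -> (~(p1 <-> p2) -> (p1 -> p3))) <-> (((p1 <-> p3) & (p3 -> (p1 <-> p1))) <-> ~~p2) = 1 <-> 1/5 = 1/5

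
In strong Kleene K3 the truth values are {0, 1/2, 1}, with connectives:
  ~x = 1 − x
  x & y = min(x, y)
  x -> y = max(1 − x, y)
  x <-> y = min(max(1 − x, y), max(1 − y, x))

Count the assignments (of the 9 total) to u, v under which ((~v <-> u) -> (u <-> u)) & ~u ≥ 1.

3

u = 0, v = 0 ↦ 1  ≥
u = 0, v = 1/2 ↦ 1  ≥
u = 0, v = 1 ↦ 1  ≥
u = 1/2, v = 0 ↦ 1/2  <
u = 1/2, v = 1/2 ↦ 1/2  <
u = 1/2, v = 1 ↦ 1/2  <
u = 1, v = 0 ↦ 0  <
u = 1, v = 1/2 ↦ 0  <
u = 1, v = 1 ↦ 0  <
So 3 of the 9 assignments meet the threshold.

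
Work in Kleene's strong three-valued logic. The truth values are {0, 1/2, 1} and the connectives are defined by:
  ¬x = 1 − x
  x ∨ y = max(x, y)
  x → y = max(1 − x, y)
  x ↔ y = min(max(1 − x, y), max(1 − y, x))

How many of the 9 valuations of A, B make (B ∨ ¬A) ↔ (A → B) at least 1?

A = 0, B = 0 ↦ 1  ≥
A = 0, B = 1/2 ↦ 1  ≥
A = 0, B = 1 ↦ 1  ≥
A = 1/2, B = 0 ↦ 1/2  <
A = 1/2, B = 1/2 ↦ 1/2  <
A = 1/2, B = 1 ↦ 1  ≥
A = 1, B = 0 ↦ 1  ≥
A = 1, B = 1/2 ↦ 1/2  <
A = 1, B = 1 ↦ 1  ≥
So 6 of the 9 assignments meet the threshold.

6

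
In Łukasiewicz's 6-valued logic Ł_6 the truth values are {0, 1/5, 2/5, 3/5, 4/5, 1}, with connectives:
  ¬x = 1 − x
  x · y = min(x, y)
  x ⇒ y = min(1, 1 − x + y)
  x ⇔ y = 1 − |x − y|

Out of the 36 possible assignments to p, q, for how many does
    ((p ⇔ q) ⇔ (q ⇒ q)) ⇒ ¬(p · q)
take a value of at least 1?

23

value 1: 23 assignments (counts)
value 4/5: 5 assignments
value 3/5: 3 assignments
value 2/5: 3 assignments
value 1/5: 1 assignment
value 0: 1 assignment
So 23 of the 36 assignments meet the threshold.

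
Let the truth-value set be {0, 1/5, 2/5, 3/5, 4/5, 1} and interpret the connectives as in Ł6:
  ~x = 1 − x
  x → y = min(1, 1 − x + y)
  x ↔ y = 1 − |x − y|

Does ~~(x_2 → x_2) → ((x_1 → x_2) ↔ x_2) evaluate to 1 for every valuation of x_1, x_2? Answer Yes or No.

No

Counterexample: take x_1 = 0, x_2 = 0.
x_2 → x_2 = 0 → 0 = 1
~(x_2 → x_2) = ~1 = 0
~~(x_2 → x_2) = ~0 = 1
x_1 → x_2 = 0 → 0 = 1
(x_1 → x_2) ↔ x_2 = 1 ↔ 0 = 0
~~(x_2 → x_2) → ((x_1 → x_2) ↔ x_2) = 1 → 0 = 0
This gives 0 ≠ 1.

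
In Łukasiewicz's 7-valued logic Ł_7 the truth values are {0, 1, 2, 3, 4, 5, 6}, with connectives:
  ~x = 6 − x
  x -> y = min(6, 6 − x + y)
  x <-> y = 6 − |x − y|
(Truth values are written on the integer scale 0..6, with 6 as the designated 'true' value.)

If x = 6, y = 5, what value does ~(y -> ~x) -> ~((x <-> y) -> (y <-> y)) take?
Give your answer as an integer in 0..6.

1

~x = ~6 = 0
y -> ~x = 5 -> 0 = 1
~(y -> ~x) = ~1 = 5
x <-> y = 6 <-> 5 = 5
y <-> y = 5 <-> 5 = 6
(x <-> y) -> (y <-> y) = 5 -> 6 = 6
~((x <-> y) -> (y <-> y)) = ~6 = 0
~(y -> ~x) -> ~((x <-> y) -> (y <-> y)) = 5 -> 0 = 1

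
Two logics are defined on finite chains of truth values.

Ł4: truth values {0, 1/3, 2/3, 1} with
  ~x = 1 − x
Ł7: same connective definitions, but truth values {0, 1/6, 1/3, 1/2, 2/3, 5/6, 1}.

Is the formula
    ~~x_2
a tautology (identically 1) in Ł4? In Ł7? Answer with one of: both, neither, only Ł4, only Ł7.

neither

In Ł4: at x_2 = 0 the value is 0 — not a tautology.
In Ł7: at x_2 = 0 the value is 0 — not a tautology.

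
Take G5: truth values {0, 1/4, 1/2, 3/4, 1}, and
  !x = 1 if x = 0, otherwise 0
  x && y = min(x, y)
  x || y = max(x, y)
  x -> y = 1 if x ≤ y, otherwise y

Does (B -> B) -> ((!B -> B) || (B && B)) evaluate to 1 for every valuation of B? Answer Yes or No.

No

Counterexample: take B = 0.
B -> B = 0 -> 0 = 1
!B = !0 = 1
!B -> B = 1 -> 0 = 0
B && B = 0 && 0 = 0
(!B -> B) || (B && B) = 0 || 0 = 0
(B -> B) -> ((!B -> B) || (B && B)) = 1 -> 0 = 0
This gives 0 ≠ 1.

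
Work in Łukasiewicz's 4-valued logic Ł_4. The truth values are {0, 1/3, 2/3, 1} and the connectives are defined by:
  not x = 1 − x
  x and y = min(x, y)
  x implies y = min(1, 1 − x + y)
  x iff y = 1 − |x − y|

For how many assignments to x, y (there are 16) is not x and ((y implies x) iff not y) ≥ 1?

4

x = 0, y = 0 ↦ 1  ≥
x = 0, y = 1/3 ↦ 1  ≥
x = 0, y = 2/3 ↦ 1  ≥
x = 0, y = 1 ↦ 1  ≥
x = 1/3, y = 0 ↦ 2/3  <
x = 1/3, y = 1/3 ↦ 2/3  <
x = 1/3, y = 2/3 ↦ 2/3  <
x = 1/3, y = 1 ↦ 2/3  <
x = 2/3, y = 0 ↦ 1/3  <
x = 2/3, y = 1/3 ↦ 1/3  <
x = 2/3, y = 2/3 ↦ 1/3  <
x = 2/3, y = 1 ↦ 1/3  <
x = 1, y = 0 ↦ 0  <
x = 1, y = 1/3 ↦ 0  <
x = 1, y = 2/3 ↦ 0  <
x = 1, y = 1 ↦ 0  <
So 4 of the 16 assignments meet the threshold.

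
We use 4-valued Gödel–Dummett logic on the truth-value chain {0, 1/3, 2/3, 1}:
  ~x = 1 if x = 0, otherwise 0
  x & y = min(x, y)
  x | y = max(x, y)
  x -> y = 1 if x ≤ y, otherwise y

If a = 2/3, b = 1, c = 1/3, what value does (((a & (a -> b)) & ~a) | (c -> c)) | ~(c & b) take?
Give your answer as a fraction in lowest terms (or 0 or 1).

1

a -> b = 2/3 -> 1 = 1
a & (a -> b) = 2/3 & 1 = 2/3
~a = ~2/3 = 0
(a & (a -> b)) & ~a = 2/3 & 0 = 0
c -> c = 1/3 -> 1/3 = 1
((a & (a -> b)) & ~a) | (c -> c) = 0 | 1 = 1
c & b = 1/3 & 1 = 1/3
~(c & b) = ~1/3 = 0
(((a & (a -> b)) & ~a) | (c -> c)) | ~(c & b) = 1 | 0 = 1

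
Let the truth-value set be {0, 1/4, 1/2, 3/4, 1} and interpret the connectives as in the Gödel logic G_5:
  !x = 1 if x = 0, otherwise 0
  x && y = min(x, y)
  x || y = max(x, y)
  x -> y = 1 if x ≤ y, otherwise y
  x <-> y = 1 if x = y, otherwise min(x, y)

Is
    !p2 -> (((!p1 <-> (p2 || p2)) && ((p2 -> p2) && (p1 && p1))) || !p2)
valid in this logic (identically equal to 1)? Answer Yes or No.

At p1 = 1/2, p2 = 1/4, for instance:
!p2 = !1/4 = 0
!p1 = !1/2 = 0
p2 || p2 = 1/4 || 1/4 = 1/4
!p1 <-> (p2 || p2) = 0 <-> 1/4 = 0
p2 -> p2 = 1/4 -> 1/4 = 1
p1 && p1 = 1/2 && 1/2 = 1/2
(p2 -> p2) && (p1 && p1) = 1 && 1/2 = 1/2
(!p1 <-> (p2 || p2)) && ((p2 -> p2) && (p1 && p1)) = 0 && 1/2 = 0
((!p1 <-> (p2 || p2)) && ((p2 -> p2) && (p1 && p1))) || !p2 = 0 || 0 = 0
!p2 -> (((!p1 <-> (p2 || p2)) && ((p2 -> p2) && (p1 && p1))) || !p2) = 0 -> 0 = 1
and checking the remaining 24 assignments likewise gives ≥ 1 in every case.

Yes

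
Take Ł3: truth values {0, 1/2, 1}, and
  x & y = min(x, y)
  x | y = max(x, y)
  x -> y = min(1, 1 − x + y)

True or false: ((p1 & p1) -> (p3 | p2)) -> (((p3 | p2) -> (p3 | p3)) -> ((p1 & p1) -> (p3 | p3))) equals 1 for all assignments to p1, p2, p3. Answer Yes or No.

Yes

At p1 = 1/2, p2 = 1, p3 = 0, for instance:
p1 & p1 = 1/2 & 1/2 = 1/2
p3 | p2 = 0 | 1 = 1
(p1 & p1) -> (p3 | p2) = 1/2 -> 1 = 1
p3 | p3 = 0 | 0 = 0
(p3 | p2) -> (p3 | p3) = 1 -> 0 = 0
(p1 & p1) -> (p3 | p3) = 1/2 -> 0 = 1/2
((p3 | p2) -> (p3 | p3)) -> ((p1 & p1) -> (p3 | p3)) = 0 -> 1/2 = 1
((p1 & p1) -> (p3 | p2)) -> (((p3 | p2) -> (p3 | p3)) -> ((p1 & p1) -> (p3 | p3))) = 1 -> 1 = 1
and checking the remaining 26 assignments likewise gives ≥ 1 in every case.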